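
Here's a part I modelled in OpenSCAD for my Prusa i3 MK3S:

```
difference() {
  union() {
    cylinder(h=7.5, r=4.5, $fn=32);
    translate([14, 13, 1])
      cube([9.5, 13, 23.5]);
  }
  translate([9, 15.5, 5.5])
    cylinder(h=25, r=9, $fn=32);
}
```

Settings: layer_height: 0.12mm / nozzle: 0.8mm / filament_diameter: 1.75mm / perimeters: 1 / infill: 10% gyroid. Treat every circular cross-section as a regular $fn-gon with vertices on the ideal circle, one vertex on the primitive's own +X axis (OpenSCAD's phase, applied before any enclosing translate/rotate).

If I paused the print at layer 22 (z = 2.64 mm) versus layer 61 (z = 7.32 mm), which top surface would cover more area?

layer 22 (z = 2.64 mm)

Layer 22 (z = 2.64): the r=4.5 cylinder contributes a regular 32-gon of circumradius 4.5 (area = (32/2)·4.500²·sin(360°/32) = 63.21 mm²); the 9.5×13 cube at (14, 13) contributes its full rectangle (area 123.50 mm²); Taking the union: the 2 present regions are separate (no shared area or edge), so areas and boundary lengths simply add and each stays a separate island — area = 186.71 mm²; the cylinder at (9, 15.5) does not reach this height (z outside [5.5, 30.5]); After the difference (first − rest): none of the subtracted shapes is present at this height, so the result so far is unchanged — area = 186.71 mm². So its area = 186.71 mm². Layer 61 (z = 7.32): the r=4.5 cylinder contributes a regular 32-gon of circumradius 4.5 (area = (32/2)·4.500²·sin(360°/32) = 63.21 mm²); the cube at (14, 13) is present — its section is the full 9.5×13 rectangle (area 123.50 mm²); Merging all regions: the 2 present regions are separate (no shared area or edge), so areas and boundary lengths simply add and each stays a separate island — area = 186.71 mm²; the cylinder at (9, 15.5): section is a regular 32-gon, circumradius r=9 (area = (32/2)·9.000²·sin(360°/32) = 252.84 mm²); Taking the first minus the rest: starting from the result so far (186.71 mm²), the r=9 cylinder at (9, 15.5) partially overlaps it — only the 30.43 mm² overlap (of its 252.84 mm²) is removed, clipping the outline — area = 156.28 mm². So its area = 156.28 mm². Layer 22 is larger (186.71 vs 156.28 mm²).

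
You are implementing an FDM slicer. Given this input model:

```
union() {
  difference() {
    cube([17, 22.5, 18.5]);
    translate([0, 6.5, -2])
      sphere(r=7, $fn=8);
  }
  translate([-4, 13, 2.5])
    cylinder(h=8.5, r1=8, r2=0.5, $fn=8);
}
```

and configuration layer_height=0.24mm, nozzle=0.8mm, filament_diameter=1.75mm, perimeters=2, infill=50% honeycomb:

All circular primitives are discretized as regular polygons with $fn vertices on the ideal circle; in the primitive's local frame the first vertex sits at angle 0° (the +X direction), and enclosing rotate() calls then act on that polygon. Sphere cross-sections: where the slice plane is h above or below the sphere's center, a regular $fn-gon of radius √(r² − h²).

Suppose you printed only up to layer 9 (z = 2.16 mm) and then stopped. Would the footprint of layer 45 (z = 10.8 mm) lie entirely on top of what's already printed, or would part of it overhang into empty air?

Compare the two slices. At z = 2.16: the cube is present — its section is the full 17×22.5 rectangle (area 382.50 mm²); the r=7 sphere at (0, 6.5) slices to a regular 8-gon of circumradius 5.630 (√(r²−h²) with h=4.16 from center) (area = (8/2)·5.630²·sin(360°/8) = 89.65 mm²); After the difference (first − rest): starting from the 17×22.5 cube (382.50 mm²), the r=7 sphere at (0, 6.5) partially overlaps it — only the 44.82 mm² overlap (of its 89.65 mm²) is removed, clipping the outline — area = 337.68 mm²; the cone at (-4, 13) does not reach this height (z outside [2.5, 11]); Taking the union: only the result so far is present, so the union is just that shape — area = 337.68 mm². At z = 10.8: the cube (footprint 17×22.5) is included at this height (area 382.50 mm²); the sphere at (0, 6.5) does not reach this height (|z−center|=12.800 > r=7); Taking the first minus the rest: none of the subtracted shapes is present at this height, so the 17×22.5 cube is unchanged — area = 382.50 mm²; the cone at (-4, 13): at t=0.976 of its height the radius interpolates to r₁+(r₂−r₁)t = 0.676, giving a regular 8-gon of that circumradius (area = (8/2)·0.676²·sin(360°/8) = 1.29 mm²); Merging all regions: the 2 present regions are separate (no shared area or edge), so areas and boundary lengths simply add and each stays a separate island — area = 383.79 mm². Checking containment: at z = 10.8 the cross-section extends beyond the z = 2.16 cross-section by about 46.12 mm².

part overhangs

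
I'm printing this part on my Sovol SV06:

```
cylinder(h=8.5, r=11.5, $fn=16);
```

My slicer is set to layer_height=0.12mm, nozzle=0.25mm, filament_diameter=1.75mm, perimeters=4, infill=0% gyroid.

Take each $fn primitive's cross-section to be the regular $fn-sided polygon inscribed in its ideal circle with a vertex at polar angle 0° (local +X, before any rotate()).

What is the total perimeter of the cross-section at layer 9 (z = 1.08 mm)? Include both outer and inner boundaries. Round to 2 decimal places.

At z = 1.08 mm: the cylinder: section is a regular 16-gon, circumradius r=11.5 (perimeter = 2·16·11.500·sin(180°/16) = 71.79 mm). Overall, the cross-section is a single solid region. Total boundary length (outer) = 71.79 mm.

71.79 mm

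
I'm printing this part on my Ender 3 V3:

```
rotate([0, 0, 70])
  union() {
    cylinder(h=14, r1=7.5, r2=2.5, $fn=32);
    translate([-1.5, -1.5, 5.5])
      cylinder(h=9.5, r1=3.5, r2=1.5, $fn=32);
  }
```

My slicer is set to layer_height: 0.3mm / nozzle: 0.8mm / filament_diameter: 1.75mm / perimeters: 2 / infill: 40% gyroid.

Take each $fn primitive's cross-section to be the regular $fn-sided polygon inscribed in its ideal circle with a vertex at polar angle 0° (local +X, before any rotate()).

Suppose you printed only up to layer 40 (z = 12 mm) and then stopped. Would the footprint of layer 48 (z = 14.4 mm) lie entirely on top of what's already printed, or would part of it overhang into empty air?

entirely on top

Compare the two slices. At z = 12: the cone contributes a regular 32-gon of circumradius 3.214 (interpolated between r1=7.5 and r2=2.5 at t=0.857) (area = (32/2)·3.214²·sin(360°/32) = 32.25 mm²); the cone at (-1.5, -1.5) contributes a regular 32-gon of circumradius 2.132 (interpolated between r1=3.5 and r2=1.5 at t=0.684) (area = (32/2)·2.132²·sin(360°/32) = 14.18 mm²); Combining (union): the regions partially overlap — summed areas 46.43 mm² minus the doubly-counted overlap 10.61 mm² gives 35.82 mm² — area = 35.82 mm²; (rotated 70° about Z; rotation is an isometry so areas/perimeters/island counts are preserved). At z = 14.4: the cone is absent (z outside [0, 14]); the cone at (-1.5, -1.5) contributes a regular 32-gon of circumradius 1.626 (interpolated between r1=3.5 and r2=1.5 at t=0.937) (area = (32/2)·1.626²·sin(360°/32) = 8.26 mm²); Combining (union): only the cone at (-1.5, -1.5) is present, so the union is just that shape — area = 8.26 mm²; (rotated 70° about Z; rotation is an isometry so areas/perimeters/island counts are preserved). Checking containment: the cross-section at z = 14.4 is a subset of the cross-section at z = 12.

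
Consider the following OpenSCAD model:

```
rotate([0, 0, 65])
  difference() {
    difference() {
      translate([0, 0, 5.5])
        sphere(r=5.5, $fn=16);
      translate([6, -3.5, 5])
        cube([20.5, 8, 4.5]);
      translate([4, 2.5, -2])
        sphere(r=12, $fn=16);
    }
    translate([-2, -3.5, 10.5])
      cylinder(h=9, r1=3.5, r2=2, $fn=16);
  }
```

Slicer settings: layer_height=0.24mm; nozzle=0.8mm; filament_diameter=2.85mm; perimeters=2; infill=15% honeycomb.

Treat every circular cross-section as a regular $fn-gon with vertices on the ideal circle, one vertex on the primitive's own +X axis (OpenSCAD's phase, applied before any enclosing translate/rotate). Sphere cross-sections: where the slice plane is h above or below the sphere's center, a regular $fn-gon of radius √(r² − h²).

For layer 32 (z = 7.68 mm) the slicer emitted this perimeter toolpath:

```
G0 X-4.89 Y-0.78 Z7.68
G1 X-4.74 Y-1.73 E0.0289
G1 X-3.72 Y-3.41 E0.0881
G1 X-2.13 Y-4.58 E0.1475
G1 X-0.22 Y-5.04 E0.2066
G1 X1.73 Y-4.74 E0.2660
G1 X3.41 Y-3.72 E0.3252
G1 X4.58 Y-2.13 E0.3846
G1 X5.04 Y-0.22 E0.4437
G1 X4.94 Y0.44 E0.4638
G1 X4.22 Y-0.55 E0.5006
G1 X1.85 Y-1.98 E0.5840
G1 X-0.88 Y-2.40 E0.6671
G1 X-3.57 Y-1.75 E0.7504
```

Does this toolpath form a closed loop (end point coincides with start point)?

Start point (G0): (-4.89, -0.78). End point (last G1): the path does not return to the start — open.

no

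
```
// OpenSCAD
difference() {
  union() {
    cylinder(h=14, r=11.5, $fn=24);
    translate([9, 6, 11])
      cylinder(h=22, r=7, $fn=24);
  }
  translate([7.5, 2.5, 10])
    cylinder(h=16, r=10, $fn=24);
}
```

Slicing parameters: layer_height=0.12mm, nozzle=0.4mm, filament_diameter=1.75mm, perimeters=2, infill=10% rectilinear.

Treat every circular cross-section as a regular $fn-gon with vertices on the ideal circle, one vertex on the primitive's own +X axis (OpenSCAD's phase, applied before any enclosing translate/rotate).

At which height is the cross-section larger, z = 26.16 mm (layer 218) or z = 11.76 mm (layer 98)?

layer 98 (z = 11.76 mm)

Layer 218 (z = 26.16): the cylinder does not reach this height (z outside [0, 14]); the r=7 cylinder at (9, 6) gives a regular 24-gon of circumradius 7 (constant along its height) (area = (24/2)·7.000²·sin(360°/24) = 152.19 mm²); Combining (union): only the r=7 cylinder at (9, 6) is present, so the union is just that shape — area = 152.19 mm²; the cylinder at (7.5, 2.5) is absent (z outside [10, 26]); After the difference (first − rest): none of the subtracted shapes is present at this height, so the result so far is unchanged — area = 152.19 mm². So its area = 152.19 mm². Layer 98 (z = 11.76): the r=11.5 cylinder gives a regular 24-gon of circumradius 11.5 (constant along its height) (area = (24/2)·11.500²·sin(360°/24) = 410.75 mm²); the cylinder at (9, 6): section is a regular 24-gon, circumradius r=7 (area = (24/2)·7.000²·sin(360°/24) = 152.19 mm²); Taking the union: the regions partially overlap — summed areas 562.93 mm² minus the doubly-counted overlap 74.45 mm² gives 488.48 mm² — area = 488.48 mm²; the cylinder at (7.5, 2.5): section is a regular 24-gon, circumradius r=10 (area = (24/2)·10.000²·sin(360°/24) = 310.58 mm²); Subtracting the remaining from the first: starting from the result so far (488.48 mm²), the r=10 cylinder at (7.5, 2.5) partially overlaps it — only the 264.06 mm² overlap (of its 310.58 mm²) is removed, clipping the outline — area = 224.42 mm². So its area = 224.42 mm². Layer 98 is larger (224.42 vs 152.19 mm²).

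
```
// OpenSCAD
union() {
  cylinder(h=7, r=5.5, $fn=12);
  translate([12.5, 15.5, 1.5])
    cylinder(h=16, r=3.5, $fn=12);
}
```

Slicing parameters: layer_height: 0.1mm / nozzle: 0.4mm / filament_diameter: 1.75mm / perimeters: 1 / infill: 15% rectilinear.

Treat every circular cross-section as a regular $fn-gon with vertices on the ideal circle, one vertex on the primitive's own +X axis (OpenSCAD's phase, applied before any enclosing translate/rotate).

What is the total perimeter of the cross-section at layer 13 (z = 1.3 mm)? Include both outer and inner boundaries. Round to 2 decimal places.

34.16 mm

At z = 1.3 mm: the r=5.5 cylinder contributes a regular 12-gon of circumradius 5.5 (perimeter = 2·12·5.500·sin(180°/12) = 34.16 mm); the cylinder at (12.5, 15.5) is absent (z outside [1.5, 17.5]); Taking the union: only the r=5.5 cylinder is present, so the union is just that shape — boundary = 34.16 mm. Overall, the cross-section is a single solid region. Total boundary length (outer) = 34.16 mm.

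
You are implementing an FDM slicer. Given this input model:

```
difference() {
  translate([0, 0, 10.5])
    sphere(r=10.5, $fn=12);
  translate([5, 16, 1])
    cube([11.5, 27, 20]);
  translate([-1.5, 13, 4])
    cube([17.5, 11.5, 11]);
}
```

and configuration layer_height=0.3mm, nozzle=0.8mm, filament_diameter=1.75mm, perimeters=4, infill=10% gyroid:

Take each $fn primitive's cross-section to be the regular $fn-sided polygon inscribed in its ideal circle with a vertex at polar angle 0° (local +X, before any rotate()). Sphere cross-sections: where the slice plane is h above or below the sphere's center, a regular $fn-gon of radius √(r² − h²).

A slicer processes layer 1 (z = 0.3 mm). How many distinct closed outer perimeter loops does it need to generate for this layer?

At z = 0.3 mm: the r=10.5 sphere slices to a regular 12-gon of circumradius 2.492 (√(r²−h²) with h=10.2 from center); the cube at (5, 16) is absent (z outside [1, 21]); the cube at (-1.5, 13) is not intersected at this z (z outside [4, 15]); Taking the first minus the rest: none of the subtracted shapes is present at this height, so the r=10.5 sphere is unchanged — 1 connected region. The result has 1 disconnected region.

1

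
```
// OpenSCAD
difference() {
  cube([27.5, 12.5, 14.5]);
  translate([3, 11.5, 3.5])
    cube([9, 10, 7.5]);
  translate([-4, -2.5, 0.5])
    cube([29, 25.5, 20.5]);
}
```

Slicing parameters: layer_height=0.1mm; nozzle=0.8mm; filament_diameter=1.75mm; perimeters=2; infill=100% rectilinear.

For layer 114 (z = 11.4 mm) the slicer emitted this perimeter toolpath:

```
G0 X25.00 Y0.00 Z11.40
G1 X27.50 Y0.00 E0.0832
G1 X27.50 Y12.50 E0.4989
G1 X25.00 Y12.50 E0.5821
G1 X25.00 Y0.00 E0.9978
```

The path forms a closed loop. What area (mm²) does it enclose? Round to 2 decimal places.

Apply the shoelace formula to the sequence of (X, Y) vertices; enclosed area = 31.25 mm².

31.25 mm²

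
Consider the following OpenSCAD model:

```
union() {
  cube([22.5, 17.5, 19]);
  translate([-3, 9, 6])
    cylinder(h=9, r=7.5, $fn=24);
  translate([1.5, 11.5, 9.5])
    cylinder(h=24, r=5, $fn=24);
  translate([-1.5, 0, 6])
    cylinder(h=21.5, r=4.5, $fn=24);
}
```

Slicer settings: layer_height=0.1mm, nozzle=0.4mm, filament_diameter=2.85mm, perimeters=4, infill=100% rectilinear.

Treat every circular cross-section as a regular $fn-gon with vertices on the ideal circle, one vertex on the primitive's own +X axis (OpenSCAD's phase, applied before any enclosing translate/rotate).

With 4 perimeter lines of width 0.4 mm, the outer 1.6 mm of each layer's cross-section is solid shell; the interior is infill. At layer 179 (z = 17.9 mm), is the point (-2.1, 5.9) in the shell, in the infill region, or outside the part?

At z = 17.9 mm: the cube (footprint 22.5×17.5) is included at this height; the cylinder at (-3, 9) does not reach this height (z outside [6, 15]); the cylinder at (1.5, 11.5): section is a regular 24-gon, circumradius r=5; the cylinder at (-1.5, 0): section is a regular 24-gon, circumradius r=4.5; Merging all regions: the regions partially overlap (shared area 62.65 mm²), so overlapping operands fuse into one piece — 1 connected region. Overall, the cross-section is a single solid region. The nearest boundary edge runs (-2.66, 4.35)→(-1.50, 4.50); distance from the point to it = 1.47 mm. The point is not inside any of the regions above, so it lies outside the cross-section (1.47 mm from the nearest boundary).

outside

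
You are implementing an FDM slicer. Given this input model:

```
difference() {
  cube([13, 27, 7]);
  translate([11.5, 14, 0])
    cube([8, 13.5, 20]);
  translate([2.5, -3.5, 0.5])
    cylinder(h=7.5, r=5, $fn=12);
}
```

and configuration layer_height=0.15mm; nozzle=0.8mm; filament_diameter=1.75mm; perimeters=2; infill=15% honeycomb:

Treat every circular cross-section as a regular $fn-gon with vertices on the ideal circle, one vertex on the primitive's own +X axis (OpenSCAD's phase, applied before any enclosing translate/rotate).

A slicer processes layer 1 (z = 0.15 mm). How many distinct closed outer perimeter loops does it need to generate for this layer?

At z = 0.15 mm: the cube is present — its section is the full 13×27 rectangle; the cube at (11.5, 14) is present — its section is the full 8×13.5 rectangle; the cylinder at (2.5, -3.5) is absent (z outside [0.5, 8]); After the difference (first − rest): starting from the 13×27 cube, the 8×13.5 cube at (11.5, 14) partially overlaps it — only the 19.50 mm² overlap (of its 108.00 mm²) is removed, clipping the outline — 1 connected region. The result has 1 disconnected region.

1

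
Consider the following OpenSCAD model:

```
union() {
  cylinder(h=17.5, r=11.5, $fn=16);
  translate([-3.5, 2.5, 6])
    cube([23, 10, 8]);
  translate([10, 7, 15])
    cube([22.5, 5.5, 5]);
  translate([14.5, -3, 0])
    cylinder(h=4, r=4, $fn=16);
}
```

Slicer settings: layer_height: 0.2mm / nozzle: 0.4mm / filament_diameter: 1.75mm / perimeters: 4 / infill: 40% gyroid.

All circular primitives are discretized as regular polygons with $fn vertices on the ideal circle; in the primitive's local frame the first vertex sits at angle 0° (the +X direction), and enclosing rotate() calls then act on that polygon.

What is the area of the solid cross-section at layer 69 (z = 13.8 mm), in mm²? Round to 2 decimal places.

At z = 13.8 mm: the cylinder: section is a regular 16-gon, circumradius r=11.5 (area = (16/2)·11.500²·sin(360°/16) = 404.88 mm²); the cube at (-3.5, 2.5) is present — its section is the full 23×10 rectangle (area 230.00 mm²); the cube at (10, 7) is absent (z outside [15, 20]); the cylinder at (14.5, -3) does not reach this height (z outside [0, 4]); Taking the union: the regions partially overlap — summed areas 634.88 mm² minus the doubly-counted overlap 103.37 mm² gives 531.51 mm² — area = 531.51 mm². Overall, the cross-section is a single solid region. Net area = 531.51 mm².

531.51 mm²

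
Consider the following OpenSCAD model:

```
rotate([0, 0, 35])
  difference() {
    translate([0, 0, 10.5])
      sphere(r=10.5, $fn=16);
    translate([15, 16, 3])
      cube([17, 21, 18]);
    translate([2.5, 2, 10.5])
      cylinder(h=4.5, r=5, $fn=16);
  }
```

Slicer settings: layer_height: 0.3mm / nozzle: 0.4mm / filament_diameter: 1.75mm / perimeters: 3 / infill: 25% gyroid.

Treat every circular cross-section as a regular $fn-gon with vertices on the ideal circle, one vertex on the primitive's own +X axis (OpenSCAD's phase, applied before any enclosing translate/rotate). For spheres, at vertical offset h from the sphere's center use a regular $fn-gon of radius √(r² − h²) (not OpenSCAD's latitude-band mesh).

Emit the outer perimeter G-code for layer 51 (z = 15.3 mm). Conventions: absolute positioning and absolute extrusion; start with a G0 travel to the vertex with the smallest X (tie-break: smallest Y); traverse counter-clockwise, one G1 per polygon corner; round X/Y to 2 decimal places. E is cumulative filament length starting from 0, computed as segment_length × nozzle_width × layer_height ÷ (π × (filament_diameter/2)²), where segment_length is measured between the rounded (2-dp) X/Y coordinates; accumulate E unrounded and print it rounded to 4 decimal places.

G0 X-9.20 Y1.62 Z15.30
G1 X-9.12 Y-2.02 E0.1816
G1 X-7.65 Y-5.36 E0.3637
G1 X-5.02 Y-7.88 E0.5454
G1 X-1.62 Y-9.20 E0.7274
G1 X2.02 Y-9.12 E0.9090
G1 X5.36 Y-7.65 E1.0911
G1 X7.88 Y-5.02 E1.2728
G1 X9.20 Y-1.62 E1.4548
G1 X9.12 Y2.02 E1.6364
G1 X7.65 Y5.36 E1.8185
G1 X5.02 Y7.88 E2.0002
G1 X1.62 Y9.20 E2.1822
G1 X-2.02 Y9.12 E2.3638
G1 X-5.36 Y7.65 E2.5459
G1 X-7.88 Y5.02 E2.7276
G1 X-9.20 Y1.62 E2.9095

At z = 15.3 mm: the r=10.5 sphere contributes a regular 16-gon of circumradius √(10.5²−4.8²) = 9.339; the cube at (15, 16) (footprint 17×21) is included at this height; the cylinder at (2.5, 2) does not reach this height (z outside [10.5, 15]); Subtracting the remaining from the first: starting from the r=10.5 sphere, the 17×21 cube at (15, 16) misses the remaining region (no effect) — 1 connected region; (rotated 35° about Z; rotation is an isometry so areas/perimeters/island counts are preserved). The outline is a single polygon with 16 vertices. Extrusion per mm of travel: 0.4 × 0.3 / (π × 0.875²) = 0.049890. Accumulating E over each segment gives final E = 2.9095.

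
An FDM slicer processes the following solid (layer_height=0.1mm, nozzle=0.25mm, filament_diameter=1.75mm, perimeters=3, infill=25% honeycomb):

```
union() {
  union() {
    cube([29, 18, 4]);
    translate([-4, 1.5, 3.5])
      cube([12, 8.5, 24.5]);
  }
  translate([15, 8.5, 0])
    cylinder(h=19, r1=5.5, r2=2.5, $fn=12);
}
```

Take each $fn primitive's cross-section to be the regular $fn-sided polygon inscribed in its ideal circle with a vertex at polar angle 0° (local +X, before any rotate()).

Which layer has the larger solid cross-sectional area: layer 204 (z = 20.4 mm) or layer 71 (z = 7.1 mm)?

layer 71 (z = 7.1 mm)

Layer 204 (z = 20.4): the cube is not intersected at this z (z outside [0, 4]); the cube at (-4, 1.5) is present — its section is the full 12×8.5 rectangle (area 102.00 mm²); Taking the union: only the 12×8.5 cube at (-4, 1.5) is present, so the union is just that shape — area = 102.00 mm²; the cone at (15, 8.5) is not intersected at this z (z outside [0, 19]); Combining (union): only the result so far is present, so the union is just that shape — area = 102.00 mm². So its area = 102.00 mm². Layer 71 (z = 7.1): the cube is absent (z outside [0, 4]); the cube at (-4, 1.5) is present — its section is the full 12×8.5 rectangle (area 102.00 mm²); Merging all regions: only the 12×8.5 cube at (-4, 1.5) is present, so the union is just that shape — area = 102.00 mm²; the cone at (15, 8.5): at t=0.374 of its height the radius interpolates to r₁+(r₂−r₁)t = 4.379, giving a regular 12-gon of that circumradius (area = (12/2)·4.379²·sin(360°/12) = 57.53 mm²); Combining (union): the 2 present regions are separate (no shared area or edge), so areas and boundary lengths simply add and each stays a separate island — area = 159.53 mm². So its area = 159.53 mm². Layer 71 is larger (159.53 vs 102.00 mm²).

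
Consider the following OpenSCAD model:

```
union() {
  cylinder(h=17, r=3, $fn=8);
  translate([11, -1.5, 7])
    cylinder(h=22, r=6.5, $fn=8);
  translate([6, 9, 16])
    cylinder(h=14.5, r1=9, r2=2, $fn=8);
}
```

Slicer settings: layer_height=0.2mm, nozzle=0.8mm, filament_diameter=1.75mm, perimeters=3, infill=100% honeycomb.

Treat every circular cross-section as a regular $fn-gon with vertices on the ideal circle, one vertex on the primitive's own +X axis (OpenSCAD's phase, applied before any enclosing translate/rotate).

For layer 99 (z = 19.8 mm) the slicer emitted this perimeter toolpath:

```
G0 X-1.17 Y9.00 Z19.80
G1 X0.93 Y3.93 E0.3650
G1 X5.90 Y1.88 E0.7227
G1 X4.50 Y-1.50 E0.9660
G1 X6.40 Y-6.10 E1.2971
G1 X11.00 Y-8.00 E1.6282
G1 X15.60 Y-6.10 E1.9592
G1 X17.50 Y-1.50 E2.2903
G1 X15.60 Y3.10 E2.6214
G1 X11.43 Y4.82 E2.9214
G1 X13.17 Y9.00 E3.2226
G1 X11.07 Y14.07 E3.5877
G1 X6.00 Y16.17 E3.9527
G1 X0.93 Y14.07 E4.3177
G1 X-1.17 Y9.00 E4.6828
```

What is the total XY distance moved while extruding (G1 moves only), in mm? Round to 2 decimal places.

70.40 mm

Sum the Euclidean lengths of each G1 segment: total = 70.40 mm.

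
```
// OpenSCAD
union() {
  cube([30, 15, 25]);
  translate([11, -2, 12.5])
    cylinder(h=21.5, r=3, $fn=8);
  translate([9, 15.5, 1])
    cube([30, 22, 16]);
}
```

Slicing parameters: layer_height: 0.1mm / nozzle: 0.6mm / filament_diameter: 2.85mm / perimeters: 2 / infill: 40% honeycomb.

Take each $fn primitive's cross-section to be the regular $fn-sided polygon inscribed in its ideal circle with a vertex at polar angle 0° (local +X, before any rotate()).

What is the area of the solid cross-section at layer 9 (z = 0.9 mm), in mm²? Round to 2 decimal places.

At z = 0.9 mm: the cube (footprint 30×15) is included at this height (area 450.00 mm²); the cylinder at (11, -2) is absent (z outside [12.5, 34]); the cube at (9, 15.5) is not intersected at this z (z outside [1, 17]); Merging all regions: only the 30×15 cube is present, so the union is just that shape — area = 450.00 mm². Overall, the cross-section is a single solid region. Net area = 450.00 mm².

450.00 mm²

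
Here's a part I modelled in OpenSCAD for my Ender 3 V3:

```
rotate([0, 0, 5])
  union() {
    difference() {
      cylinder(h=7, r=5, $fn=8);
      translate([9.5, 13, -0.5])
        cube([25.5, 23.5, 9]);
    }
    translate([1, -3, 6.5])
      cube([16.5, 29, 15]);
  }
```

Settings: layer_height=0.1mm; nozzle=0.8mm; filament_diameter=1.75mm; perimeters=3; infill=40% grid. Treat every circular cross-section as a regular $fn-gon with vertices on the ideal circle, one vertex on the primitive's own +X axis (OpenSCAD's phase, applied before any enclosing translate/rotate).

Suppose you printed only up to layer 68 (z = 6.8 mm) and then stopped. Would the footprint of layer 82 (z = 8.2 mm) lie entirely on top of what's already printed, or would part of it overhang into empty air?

Compare the two slices. At z = 6.8: the cylinder: section is a regular 8-gon, circumradius r=5 (area = (8/2)·5.000²·sin(360°/8) = 70.71 mm²); the 25.5×23.5 cube at (9.5, 13) contributes its full rectangle (area 599.25 mm²); Subtracting the remaining from the first: starting from the r=5 cylinder (70.71 mm²), the 25.5×23.5 cube at (9.5, 13) misses the remaining region (no effect) — area = 70.71 mm²; the 16.5×29 cube at (1, -3) contributes its full rectangle (area 478.50 mm²); Combining (union): the regions partially overlap — summed areas 549.21 mm² minus the doubly-counted overlap 23.02 mm² gives 526.19 mm² — area = 526.19 mm²; (rotated 5° about Z; rotation is an isometry so areas/perimeters/island counts are preserved). At z = 8.2: the cylinder is absent (z outside [0, 7]); the 25.5×23.5 cube at (9.5, 13) contributes its full rectangle (area 599.25 mm²); After the difference (first − rest): the first operand is absent here, so nothing remains; the cube at (1, -3) (footprint 16.5×29) is included at this height (area 478.50 mm²); Taking the union: only the 16.5×29 cube at (1, -3) is present, so the union is just that shape — area = 478.50 mm²; (rotated 5° about Z; rotation is an isometry so areas/perimeters/island counts are preserved). Checking containment: the cross-section at z = 8.2 is a subset of the cross-section at z = 6.8.

entirely on top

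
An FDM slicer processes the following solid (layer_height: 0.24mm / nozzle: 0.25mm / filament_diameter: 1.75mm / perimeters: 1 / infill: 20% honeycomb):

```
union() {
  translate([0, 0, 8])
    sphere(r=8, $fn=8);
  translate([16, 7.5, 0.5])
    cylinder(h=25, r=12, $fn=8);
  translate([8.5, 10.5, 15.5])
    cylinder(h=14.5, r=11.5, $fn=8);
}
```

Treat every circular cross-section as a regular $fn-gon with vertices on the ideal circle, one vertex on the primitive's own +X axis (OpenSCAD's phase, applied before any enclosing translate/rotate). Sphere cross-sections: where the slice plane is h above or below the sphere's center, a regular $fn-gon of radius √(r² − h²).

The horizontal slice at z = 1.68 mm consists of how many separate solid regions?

2

At z = 1.68 mm: the sphere: section is a regular 8-gon, circumradius = √(r²−h²) = √(8²−6.32²) = 4.905; the r=12 cylinder at (16, 7.5) contributes a regular 8-gon of circumradius 12; the cylinder at (8.5, 10.5) does not reach this height (z outside [15.5, 30]); Combining (union): the 2 present regions are separate (no shared area or edge), so areas and boundary lengths simply add and each stays a separate island — 2 connected regions. The result has 2 disconnected regions.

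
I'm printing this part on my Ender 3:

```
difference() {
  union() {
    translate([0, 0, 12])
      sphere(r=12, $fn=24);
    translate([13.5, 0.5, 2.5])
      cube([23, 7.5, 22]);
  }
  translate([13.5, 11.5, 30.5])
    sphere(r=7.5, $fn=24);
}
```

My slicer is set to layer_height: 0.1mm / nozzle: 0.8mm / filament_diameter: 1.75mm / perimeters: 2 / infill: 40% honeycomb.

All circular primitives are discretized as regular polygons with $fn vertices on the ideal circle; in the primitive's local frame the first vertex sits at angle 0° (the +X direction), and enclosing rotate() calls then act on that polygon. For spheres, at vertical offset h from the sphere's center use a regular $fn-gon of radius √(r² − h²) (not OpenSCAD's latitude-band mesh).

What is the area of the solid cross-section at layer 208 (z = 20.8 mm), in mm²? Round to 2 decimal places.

At z = 20.8 mm: the r=12 sphere slices to a regular 24-gon of circumradius 8.158 (√(r²−h²) with h=8.8 from center) (area = (24/2)·8.158²·sin(360°/24) = 206.72 mm²); the cube at (13.5, 0.5) is present — its section is the full 23×7.5 rectangle (area 172.50 mm²); Merging all regions: the 2 present regions are separate (no shared area or edge), so areas and boundary lengths simply add and each stays a separate island — area = 379.22 mm²; the sphere at (13.5, 11.5) is absent (|z−center|=9.700 > r=7.5); Subtracting the remaining from the first: none of the subtracted shapes is present at this height, so that combined region is unchanged — area = 379.22 mm². Overall, the cross-section has 2 separate islands. Net area = 379.22 mm².

379.22 mm²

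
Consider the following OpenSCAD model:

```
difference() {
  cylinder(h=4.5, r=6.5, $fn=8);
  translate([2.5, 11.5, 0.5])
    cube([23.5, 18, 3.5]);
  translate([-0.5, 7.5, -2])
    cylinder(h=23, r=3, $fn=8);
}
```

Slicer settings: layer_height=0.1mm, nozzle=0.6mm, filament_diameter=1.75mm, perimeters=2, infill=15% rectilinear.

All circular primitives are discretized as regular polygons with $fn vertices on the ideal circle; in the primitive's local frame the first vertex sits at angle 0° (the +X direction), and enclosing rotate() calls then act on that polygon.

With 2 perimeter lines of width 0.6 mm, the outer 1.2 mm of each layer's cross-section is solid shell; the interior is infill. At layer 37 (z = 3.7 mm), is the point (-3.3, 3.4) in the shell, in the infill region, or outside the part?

infill

At z = 3.7 mm: the r=6.5 cylinder gives a regular 8-gon of circumradius 6.5 (constant along its height); the cube at (2.5, 11.5) (footprint 23.5×18) is included at this height; the r=3 cylinder at (-0.5, 7.5) contributes a regular 8-gon of circumradius 3; Taking the first minus the rest: starting from the r=6.5 cylinder, the 23.5×18 cube at (2.5, 11.5) misses the remaining region (no effect); the r=3 cylinder at (-0.5, 7.5) partially overlaps it — only the 4.69 mm² overlap (of its 25.46 mm²) is removed, clipping the outline — 1 connected region. Overall, the cross-section is a single solid region. The nearest boundary edge runs (-4.60, 4.60)→(-2.63, 5.41); distance from the point to it = 1.60 mm. The point is inside the cross-section and 1.60 mm from the nearest boundary — more than the 1.2 mm shell width (2 × 0.6), so it's in the infill interior.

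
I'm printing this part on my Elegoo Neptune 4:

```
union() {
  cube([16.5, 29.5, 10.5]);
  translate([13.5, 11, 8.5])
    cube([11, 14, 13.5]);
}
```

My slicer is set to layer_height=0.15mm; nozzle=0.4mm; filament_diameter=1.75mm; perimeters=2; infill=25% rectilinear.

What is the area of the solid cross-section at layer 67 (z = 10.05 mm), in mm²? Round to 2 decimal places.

598.75 mm²

At z = 10.05 mm: the cube is present — its section is the full 16.5×29.5 rectangle (area 486.75 mm²); the cube at (13.5, 11) (footprint 11×14) is included at this height (area 154.00 mm²); Taking the union: the regions partially overlap — summed areas 640.75 mm² minus the doubly-counted overlap 42.00 mm² gives 598.75 mm² — area = 598.75 mm². Overall, the cross-section is a single solid region. Net area = 598.75 mm².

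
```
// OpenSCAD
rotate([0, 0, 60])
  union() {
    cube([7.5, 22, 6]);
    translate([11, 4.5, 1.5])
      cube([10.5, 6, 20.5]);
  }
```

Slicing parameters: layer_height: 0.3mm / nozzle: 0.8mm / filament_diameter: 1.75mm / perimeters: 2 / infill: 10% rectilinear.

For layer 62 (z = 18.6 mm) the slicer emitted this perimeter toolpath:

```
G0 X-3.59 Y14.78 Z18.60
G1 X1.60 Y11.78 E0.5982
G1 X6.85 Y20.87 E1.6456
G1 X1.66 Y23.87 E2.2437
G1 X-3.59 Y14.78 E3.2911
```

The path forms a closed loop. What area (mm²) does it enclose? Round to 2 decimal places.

62.93 mm²

Apply the shoelace formula to the sequence of (X, Y) vertices; enclosed area = 62.93 mm².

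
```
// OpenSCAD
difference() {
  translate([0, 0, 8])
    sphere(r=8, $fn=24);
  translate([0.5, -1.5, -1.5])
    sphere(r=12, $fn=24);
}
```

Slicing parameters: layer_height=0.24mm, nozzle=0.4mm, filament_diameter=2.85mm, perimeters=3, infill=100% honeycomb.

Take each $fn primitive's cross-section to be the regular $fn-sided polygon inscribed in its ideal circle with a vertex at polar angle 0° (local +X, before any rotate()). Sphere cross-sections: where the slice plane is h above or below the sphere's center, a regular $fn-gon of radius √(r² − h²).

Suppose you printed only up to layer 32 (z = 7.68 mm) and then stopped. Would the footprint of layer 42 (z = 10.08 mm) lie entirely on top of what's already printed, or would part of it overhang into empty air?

Compare the two slices. At z = 7.68: the r=8 sphere contributes a regular 24-gon of circumradius √(8²−0.32²) = 7.994 (area = (24/2)·7.994²·sin(360°/24) = 198.45 mm²); the r=12 sphere at (0.5, -1.5) contributes a regular 24-gon of circumradius √(12²−9.18²) = 7.728 (area = (24/2)·7.728²·sin(360°/24) = 185.50 mm²); Subtracting the remaining from the first: starting from the r=8 sphere (198.45 mm²), the r=12 sphere at (0.5, -1.5) partially overlaps it — only the 166.96 mm² overlap (of its 185.50 mm²) is removed, clipping the outline — area = 31.50 mm². At z = 10.08: the sphere: section is a regular 24-gon, circumradius = √(r²−h²) = √(8²−2.08²) = 7.725 (area = (24/2)·7.725²·sin(360°/24) = 185.34 mm²); the sphere at (0.5, -1.5): section is a regular 24-gon, circumradius = √(r²−h²) = √(12²−11.58²) = 3.147 (area = (24/2)·3.147²·sin(360°/24) = 30.76 mm²); Subtracting the remaining from the first: starting from the r=8 sphere (185.34 mm²), the r=12 sphere at (0.5, -1.5) lies wholly inside it (removes its full 30.76 mm² and its 19.72 mm outline becomes a hole wall) — area = 154.58 mm². Checking containment: at z = 10.08 the cross-section extends beyond the z = 7.68 cross-section by about 130.40 mm².

part overhangs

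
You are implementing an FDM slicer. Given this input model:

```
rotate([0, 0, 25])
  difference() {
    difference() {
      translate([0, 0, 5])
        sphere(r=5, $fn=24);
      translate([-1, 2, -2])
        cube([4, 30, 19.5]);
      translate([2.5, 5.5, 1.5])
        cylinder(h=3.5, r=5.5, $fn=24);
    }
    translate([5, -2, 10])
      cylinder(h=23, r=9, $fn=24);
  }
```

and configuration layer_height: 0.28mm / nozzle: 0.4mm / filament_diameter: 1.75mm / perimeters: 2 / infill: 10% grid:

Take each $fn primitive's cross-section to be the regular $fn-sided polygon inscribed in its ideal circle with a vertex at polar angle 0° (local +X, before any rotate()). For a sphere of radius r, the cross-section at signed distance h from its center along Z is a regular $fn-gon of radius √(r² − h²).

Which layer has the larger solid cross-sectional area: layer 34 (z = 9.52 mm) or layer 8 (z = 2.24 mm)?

Layer 34 (z = 9.52): the sphere: section is a regular 24-gon, circumradius = √(r²−h²) = √(5²−4.52²) = 2.138 (area = (24/2)·2.138²·sin(360°/24) = 14.19 mm²); the cube at (-1, 2) (footprint 4×30) is included at this height (area 120.00 mm²); the cylinder at (2.5, 5.5) is absent (z outside [1.5, 5]); Subtracting the remaining from the first: starting from the r=5 sphere (14.19 mm²), the 4×30 cube at (-1, 2) partially overlaps it — only the 0.12 mm² overlap (of its 120.00 mm²) is removed, clipping the outline — area = 14.07 mm²; the cylinder at (5, -2) is not intersected at this z (z outside [10, 33]); Taking the first minus the rest: none of the subtracted shapes is present at this height, so the result so far is unchanged — area = 14.07 mm²; (whole slice rotated 25° about Z — lengths, areas and connectivity unchanged). So its area = 14.07 mm². Layer 8 (z = 2.24): the sphere: section is a regular 24-gon, circumradius = √(r²−h²) = √(5²−2.76²) = 4.169 (area = (24/2)·4.169²·sin(360°/24) = 53.99 mm²); the 4×30 cube at (-1, 2) contributes its full rectangle (area 120.00 mm²); the r=5.5 cylinder at (2.5, 5.5) gives a regular 24-gon of circumradius 5.5 (constant along its height) (area = (24/2)·5.500²·sin(360°/24) = 93.95 mm²); Taking the first minus the rest: starting from the r=5 sphere (53.99 mm²), the 4×30 cube at (-1, 2) partially overlaps it — only the 7.35 mm² overlap (of its 120.00 mm²) is removed, clipping the outline; the r=5.5 cylinder at (2.5, 5.5) partially overlaps it — only the 10.95 mm² overlap (of its 93.95 mm²) is removed, clipping the outline — area = 35.69 mm²; the cylinder at (5, -2) is not intersected at this z (z outside [10, 33]); After the difference (first − rest): none of the subtracted shapes is present at this height, so the result so far is unchanged — area = 35.69 mm²; (rotated 25° about Z; rotation is an isometry so areas/perimeters/island counts are preserved). So its area = 35.69 mm². Layer 8 is larger (35.69 vs 14.07 mm²).

layer 8 (z = 2.24 mm)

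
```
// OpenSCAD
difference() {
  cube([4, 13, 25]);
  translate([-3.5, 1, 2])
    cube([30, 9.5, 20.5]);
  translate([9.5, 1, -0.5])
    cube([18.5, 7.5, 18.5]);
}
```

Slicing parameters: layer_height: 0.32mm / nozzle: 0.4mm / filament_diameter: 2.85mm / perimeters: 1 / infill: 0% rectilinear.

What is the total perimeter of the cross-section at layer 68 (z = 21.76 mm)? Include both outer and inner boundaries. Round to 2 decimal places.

At z = 21.76 mm: the 4×13 cube contributes its full rectangle (perimeter 34.00 mm); the cube at (-3.5, 1) is present — its section is the full 30×9.5 rectangle (perimeter 79.00 mm); the cube at (9.5, 1) is absent (z outside [-0.5, 18]); After the difference (first − rest): starting from the 4×13 cube, the 30×9.5 cube at (-3.5, 1) partially overlaps it — only the 38.00 mm² overlap (of its 285.00 mm²) is removed, clipping the outline — boundary = 23.00 mm. Overall, the cross-section has 2 separate islands. Total boundary length (outer) = 23.00 mm.

23.00 mm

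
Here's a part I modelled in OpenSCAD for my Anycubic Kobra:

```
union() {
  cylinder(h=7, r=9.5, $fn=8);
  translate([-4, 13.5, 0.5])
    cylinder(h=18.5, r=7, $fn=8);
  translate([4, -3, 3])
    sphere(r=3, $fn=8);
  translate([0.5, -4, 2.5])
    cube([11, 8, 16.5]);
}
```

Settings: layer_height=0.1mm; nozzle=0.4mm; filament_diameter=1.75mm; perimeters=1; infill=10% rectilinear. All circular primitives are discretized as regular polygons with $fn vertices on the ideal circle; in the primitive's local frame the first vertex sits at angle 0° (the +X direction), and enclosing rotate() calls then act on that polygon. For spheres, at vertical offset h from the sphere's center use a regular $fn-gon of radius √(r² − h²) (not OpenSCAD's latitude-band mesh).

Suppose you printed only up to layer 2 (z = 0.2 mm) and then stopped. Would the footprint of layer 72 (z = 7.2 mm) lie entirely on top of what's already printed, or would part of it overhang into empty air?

part overhangs

Compare the two slices. At z = 0.2: the r=9.5 cylinder gives a regular 8-gon of circumradius 9.5 (constant along its height) (area = (8/2)·9.500²·sin(360°/8) = 255.27 mm²); the cylinder at (-4, 13.5) does not reach this height (z outside [0.5, 19]); the sphere at (4, -3): section is a regular 8-gon, circumradius = √(r²−h²) = √(3²−2.8²) = 1.077 (area = (8/2)·1.077²·sin(360°/8) = 3.28 mm²); the cube at (0.5, -4) is absent (z outside [2.5, 19]); Combining (union): the r=3 sphere at (4, -3) lies entirely inside the r=9.5 cylinder, so the union is just the r=9.5 cylinder — area = 255.27 mm². At z = 7.2: the cylinder is absent (z outside [0, 7]); the r=7 cylinder at (-4, 13.5) gives a regular 8-gon of circumradius 7 (constant along its height) (area = (8/2)·7.000²·sin(360°/8) = 138.59 mm²); the sphere at (4, -3) is absent (|z−center|=4.200 > r=3); the cube at (0.5, -4) (footprint 11×8) is included at this height (area 88.00 mm²); Combining (union): the 2 present regions are separate (no shared area or edge), so areas and boundary lengths simply add and each stays a separate island — area = 226.59 mm². Checking containment: at z = 7.2 the cross-section extends beyond the z = 0.2 cross-section by about 153.80 mm².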